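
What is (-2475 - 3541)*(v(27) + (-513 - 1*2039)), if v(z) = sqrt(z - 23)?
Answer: 15340800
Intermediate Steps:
v(z) = sqrt(-23 + z)
(-2475 - 3541)*(v(27) + (-513 - 1*2039)) = (-2475 - 3541)*(sqrt(-23 + 27) + (-513 - 1*2039)) = -6016*(sqrt(4) + (-513 - 2039)) = -6016*(2 - 2552) = -6016*(-2550) = 15340800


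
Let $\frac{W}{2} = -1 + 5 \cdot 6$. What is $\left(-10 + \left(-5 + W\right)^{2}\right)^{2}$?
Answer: $7834401$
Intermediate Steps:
$W = 58$ ($W = 2 \left(-1 + 5 \cdot 6\right) = 2 \left(-1 + 30\right) = 2 \cdot 29 = 58$)
$\left(-10 + \left(-5 + W\right)^{2}\right)^{2} = \left(-10 + \left(-5 + 58\right)^{2}\right)^{2} = \left(-10 + 53^{2}\right)^{2} = \left(-10 + 2809\right)^{2} = 2799^{2} = 7834401$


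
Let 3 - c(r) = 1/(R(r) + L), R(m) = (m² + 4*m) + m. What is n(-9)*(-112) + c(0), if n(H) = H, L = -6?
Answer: 6067/6 ≈ 1011.2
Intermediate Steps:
R(m) = m² + 5*m
c(r) = 3 - 1/(-6 + r*(5 + r)) (c(r) = 3 - 1/(r*(5 + r) - 6) = 3 - 1/(-6 + r*(5 + r)))
n(-9)*(-112) + c(0) = -9*(-112) + (-19 + 3*0*(5 + 0))/(-6 + 0*(5 + 0)) = 1008 + (-19 + 3*0*5)/(-6 + 0*5) = 1008 + (-19 + 0)/(-6 + 0) = 1008 - 19/(-6) = 1008 - ⅙*(-19) = 1008 + 19/6 = 6067/6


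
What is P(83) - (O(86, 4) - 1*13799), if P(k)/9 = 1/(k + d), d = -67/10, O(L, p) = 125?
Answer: 10433352/763 ≈ 13674.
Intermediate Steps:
d = -67/10 (d = -67*⅒ = -67/10 ≈ -6.7000)
P(k) = 9/(-67/10 + k) (P(k) = 9/(k - 67/10) = 9/(-67/10 + k))
P(83) - (O(86, 4) - 1*13799) = 90/(-67 + 10*83) - (125 - 1*13799) = 90/(-67 + 830) - (125 - 13799) = 90/763 - 1*(-13674) = 90*(1/763) + 13674 = 90/763 + 13674 = 10433352/763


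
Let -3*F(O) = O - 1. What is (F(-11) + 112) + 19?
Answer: 135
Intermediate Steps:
F(O) = ⅓ - O/3 (F(O) = -(O - 1)/3 = -(-1 + O)/3 = ⅓ - O/3)
(F(-11) + 112) + 19 = ((⅓ - ⅓*(-11)) + 112) + 19 = ((⅓ + 11/3) + 112) + 19 = (4 + 112) + 19 = 116 + 19 = 135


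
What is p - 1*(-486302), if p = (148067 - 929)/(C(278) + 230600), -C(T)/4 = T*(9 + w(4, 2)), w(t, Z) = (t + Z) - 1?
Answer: 52285319401/107516 ≈ 4.8630e+5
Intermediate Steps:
w(t, Z) = -1 + Z + t (w(t, Z) = (Z + t) - 1 = -1 + Z + t)
C(T) = -56*T (C(T) = -4*T*(9 + (-1 + 2 + 4)) = -4*T*(9 + 5) = -4*T*14 = -56*T)
p = 73569/107516 (p = (148067 - 929)/(-56*278 + 230600) = 147138/(-15568 + 230600) = 147138/215032 = 147138*(1/215032) = 73569/107516 ≈ 0.68426)
p - 1*(-486302) = 73569/107516 - 1*(-486302) = 73569/107516 + 486302 = 52285319401/107516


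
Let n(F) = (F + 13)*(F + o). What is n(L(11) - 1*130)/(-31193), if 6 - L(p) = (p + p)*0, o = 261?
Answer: 15207/31193 ≈ 0.48751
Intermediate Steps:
L(p) = 6 (L(p) = 6 - (p + p)*0 = 6 - 2*p*0 = 6 - 1*0 = 6 + 0 = 6)
n(F) = (13 + F)*(261 + F) (n(F) = (F + 13)*(F + 261) = (13 + F)*(261 + F))
n(L(11) - 1*130)/(-31193) = (3393 + (6 - 1*130)² + 274*(6 - 1*130))/(-31193) = (3393 + (6 - 130)² + 274*(6 - 130))*(-1/31193) = (3393 + (-124)² + 274*(-124))*(-1/31193) = (3393 + 15376 - 33976)*(-1/31193) = -15207*(-1/31193) = 15207/31193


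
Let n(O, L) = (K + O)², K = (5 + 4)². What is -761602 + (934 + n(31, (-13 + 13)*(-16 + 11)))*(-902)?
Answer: -12918758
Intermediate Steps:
K = 81 (K = 9² = 81)
n(O, L) = (81 + O)²
-761602 + (934 + n(31, (-13 + 13)*(-16 + 11)))*(-902) = -761602 + (934 + (81 + 31)²)*(-902) = -761602 + (934 + 112²)*(-902) = -761602 + (934 + 12544)*(-902) = -761602 + 13478*(-902) = -761602 - 12157156 = -12918758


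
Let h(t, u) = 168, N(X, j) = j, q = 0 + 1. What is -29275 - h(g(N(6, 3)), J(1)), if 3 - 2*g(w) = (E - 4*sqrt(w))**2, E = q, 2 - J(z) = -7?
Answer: -29443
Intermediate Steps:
q = 1
J(z) = 9 (J(z) = 2 - 1*(-7) = 2 + 7 = 9)
E = 1
g(w) = 3/2 - (1 - 4*sqrt(w))**2/2
-29275 - h(g(N(6, 3)), J(1)) = -29275 - 1*168 = -29275 - 168 = -29443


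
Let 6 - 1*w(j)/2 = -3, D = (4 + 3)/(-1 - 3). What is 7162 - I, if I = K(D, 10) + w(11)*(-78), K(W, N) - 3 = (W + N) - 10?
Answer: 34259/4 ≈ 8564.8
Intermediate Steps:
D = -7/4 (D = 7/(-4) = 7*(-¼) = -7/4 ≈ -1.7500)
K(W, N) = -7 + N + W (K(W, N) = 3 + ((W + N) - 10) = 3 + ((N + W) - 10) = 3 + (-10 + N + W) = -7 + N + W)
w(j) = 18 (w(j) = 12 - 2*(-3) = 12 + 6 = 18)
I = -5611/4 (I = (-7 + 10 - 7/4) + 18*(-78) = 5/4 - 1404 = -5611/4 ≈ -1402.8)
7162 - I = 7162 - 1*(-5611/4) = 7162 + 5611/4 = 34259/4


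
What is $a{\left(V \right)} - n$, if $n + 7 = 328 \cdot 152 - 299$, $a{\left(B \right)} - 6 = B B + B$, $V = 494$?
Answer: $194986$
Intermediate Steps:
$a{\left(B \right)} = 6 + B + B^{2}$ ($a{\left(B \right)} = 6 + \left(B B + B\right) = 6 + \left(B^{2} + B\right) = 6 + \left(B + B^{2}\right) = 6 + B + B^{2}$)
$n = 49550$ ($n = -7 + \left(328 \cdot 152 - 299\right) = -7 + \left(49856 - 299\right) = -7 + 49557 = 49550$)
$a{\left(V \right)} - n = \left(6 + 494 + 494^{2}\right) - 49550 = \left(6 + 494 + 244036\right) - 49550 = 244536 - 49550 = 194986$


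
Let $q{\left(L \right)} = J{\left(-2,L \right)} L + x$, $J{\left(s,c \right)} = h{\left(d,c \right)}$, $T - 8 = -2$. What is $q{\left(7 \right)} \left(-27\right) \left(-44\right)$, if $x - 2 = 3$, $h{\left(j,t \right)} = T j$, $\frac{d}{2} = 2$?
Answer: $205524$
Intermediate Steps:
$T = 6$ ($T = 8 - 2 = 6$)
$d = 4$ ($d = 2 \cdot 2 = 4$)
$h{\left(j,t \right)} = 6 j$
$J{\left(s,c \right)} = 24$ ($J{\left(s,c \right)} = 6 \cdot 4 = 24$)
$x = 5$ ($x = 2 + 3 = 5$)
$q{\left(L \right)} = 5 + 24 L$ ($q{\left(L \right)} = 24 L + 5 = 5 + 24 L$)
$q{\left(7 \right)} \left(-27\right) \left(-44\right) = \left(5 + 24 \cdot 7\right) \left(-27\right) \left(-44\right) = \left(5 + 168\right) \left(-27\right) \left(-44\right) = 173 \left(-27\right) \left(-44\right) = \left(-4671\right) \left(-44\right) = 205524$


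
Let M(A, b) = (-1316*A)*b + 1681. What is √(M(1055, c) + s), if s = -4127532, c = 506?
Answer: I*√706646131 ≈ 26583.0*I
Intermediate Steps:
M(A, b) = 1681 - 1316*A*b (M(A, b) = -1316*A*b + 1681 = 1681 - 1316*A*b)
√(M(1055, c) + s) = √((1681 - 1316*1055*506) - 4127532) = √((1681 - 702520280) - 4127532) = √(-702518599 - 4127532) = √(-706646131) = I*√706646131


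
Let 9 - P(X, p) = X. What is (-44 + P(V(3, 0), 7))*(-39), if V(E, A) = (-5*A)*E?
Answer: 1365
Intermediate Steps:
V(E, A) = -5*A*E
P(X, p) = 9 - X
(-44 + P(V(3, 0), 7))*(-39) = (-44 + (9 - (-5)*0*3))*(-39) = (-44 + (9 - 1*0))*(-39) = (-44 + (9 + 0))*(-39) = (-44 + 9)*(-39) = -35*(-39) = 1365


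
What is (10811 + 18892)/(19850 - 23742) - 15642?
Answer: -60908367/3892 ≈ -15650.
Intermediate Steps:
(10811 + 18892)/(19850 - 23742) - 15642 = 29703/(-3892) - 15642 = 29703*(-1/3892) - 15642 = -29703/3892 - 15642 = -60908367/3892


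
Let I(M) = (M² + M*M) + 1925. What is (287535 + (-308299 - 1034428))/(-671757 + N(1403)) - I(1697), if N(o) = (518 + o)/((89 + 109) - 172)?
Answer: -100618182508231/17463761 ≈ -5.7615e+6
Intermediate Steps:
I(M) = 1925 + 2*M² (I(M) = (M² + M²) + 1925 = 2*M² + 1925 = 1925 + 2*M²)
N(o) = 259/13 + o/26 (N(o) = (518 + o)/(198 - 172) = (518 + o)/26 = (518 + o)*(1/26) = 259/13 + o/26)
(287535 + (-308299 - 1034428))/(-671757 + N(1403)) - I(1697) = (287535 + (-308299 - 1034428))/(-671757 + (259/13 + (1/26)*1403)) - (1925 + 2*1697²) = (287535 - 1342727)/(-671757 + (259/13 + 1403/26)) - (1925 + 2*2879809) = -1055192/(-671757 + 1921/26) - (1925 + 5759618) = -1055192/(-17463761/26) - 1*5761543 = -1055192*(-26/17463761) - 5761543 = 27434992/17463761 - 5761543 = -100618182508231/17463761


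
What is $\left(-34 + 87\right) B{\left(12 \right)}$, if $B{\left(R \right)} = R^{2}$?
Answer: $7632$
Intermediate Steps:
$\left(-34 + 87\right) B{\left(12 \right)} = \left(-34 + 87\right) 12^{2} = 53 \cdot 144 = 7632$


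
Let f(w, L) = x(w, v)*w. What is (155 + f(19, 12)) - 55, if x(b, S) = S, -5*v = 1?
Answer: 481/5 ≈ 96.200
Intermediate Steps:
v = -⅕ (v = -⅕*1 = -⅕ ≈ -0.20000)
f(w, L) = -w/5
(155 + f(19, 12)) - 55 = (155 - ⅕*19) - 55 = (155 - 19/5) - 55 = 756/5 - 55 = 481/5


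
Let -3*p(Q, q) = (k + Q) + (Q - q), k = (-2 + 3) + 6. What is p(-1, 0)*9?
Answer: -15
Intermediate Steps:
k = 7 (k = 1 + 6 = 7)
p(Q, q) = -7/3 - 2*Q/3 + q/3 (p(Q, q) = -((7 + Q) + (Q - q))/3 = -(7 - q + 2*Q)/3 = -7/3 - 2*Q/3 + q/3)
p(-1, 0)*9 = (-7/3 - 2/3*(-1) + (1/3)*0)*9 = (-7/3 + 2/3 + 0)*9 = -5/3*9 = -15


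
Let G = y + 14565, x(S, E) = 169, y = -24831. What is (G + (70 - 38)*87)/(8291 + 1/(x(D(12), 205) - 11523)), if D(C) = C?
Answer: -28316876/31378671 ≈ -0.90242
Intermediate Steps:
G = -10266 (G = -24831 + 14565 = -10266)
(G + (70 - 38)*87)/(8291 + 1/(x(D(12), 205) - 11523)) = (-10266 + (70 - 38)*87)/(8291 + 1/(169 - 11523)) = (-10266 + 32*87)/(8291 + 1/(-11354)) = (-10266 + 2784)/(8291 - 1/11354) = -7482/94136013/11354 = -7482*11354/94136013 = -28316876/31378671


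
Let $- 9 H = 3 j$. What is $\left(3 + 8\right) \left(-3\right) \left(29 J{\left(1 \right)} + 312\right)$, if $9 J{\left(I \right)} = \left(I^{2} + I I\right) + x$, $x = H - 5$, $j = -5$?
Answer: $- \frac{91388}{9} \approx -10154.0$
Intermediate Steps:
$H = \frac{5}{3}$ ($H = - \frac{3 \left(-5\right)}{9} = \left(- \frac{1}{9}\right) \left(-15\right) = \frac{5}{3} \approx 1.6667$)
$x = - \frac{10}{3}$ ($x = \frac{5}{3} - 5 = - \frac{10}{3} \approx -3.3333$)
$J{\left(I \right)} = - \frac{10}{27} + \frac{2 I^{2}}{9}$ ($J{\left(I \right)} = \frac{\left(I^{2} + I I\right) - \frac{10}{3}}{9} = \frac{\left(I^{2} + I^{2}\right) - \frac{10}{3}}{9} = \frac{2 I^{2} - \frac{10}{3}}{9} = \frac{- \frac{10}{3} + 2 I^{2}}{9} = - \frac{10}{27} + \frac{2 I^{2}}{9}$)
$\left(3 + 8\right) \left(-3\right) \left(29 J{\left(1 \right)} + 312\right) = \left(3 + 8\right) \left(-3\right) \left(29 \left(- \frac{10}{27} + \frac{2 \cdot 1^{2}}{9}\right) + 312\right) = 11 \left(-3\right) \left(29 \left(- \frac{10}{27} + \frac{2}{9} \cdot 1\right) + 312\right) = - 33 \left(29 \left(- \frac{10}{27} + \frac{2}{9}\right) + 312\right) = - 33 \left(29 \left(- \frac{4}{27}\right) + 312\right) = - 33 \left(- \frac{116}{27} + 312\right) = \left(-33\right) \frac{8308}{27} = - \frac{91388}{9}$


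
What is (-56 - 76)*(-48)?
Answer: 6336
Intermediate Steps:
(-56 - 76)*(-48) = -132*(-48) = 6336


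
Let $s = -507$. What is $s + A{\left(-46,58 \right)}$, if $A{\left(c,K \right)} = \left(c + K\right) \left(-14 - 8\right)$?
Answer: $-771$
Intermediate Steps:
$A{\left(c,K \right)} = - 22 K - 22 c$ ($A{\left(c,K \right)} = \left(K + c\right) \left(-22\right) = - 22 K - 22 c$)
$s + A{\left(-46,58 \right)} = -507 - 264 = -771$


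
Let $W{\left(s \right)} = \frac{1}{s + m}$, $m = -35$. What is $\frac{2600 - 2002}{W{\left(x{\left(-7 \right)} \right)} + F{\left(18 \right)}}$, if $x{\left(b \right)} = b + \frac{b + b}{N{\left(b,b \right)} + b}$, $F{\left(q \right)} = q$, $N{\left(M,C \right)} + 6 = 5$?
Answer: $\frac{48139}{1447} \approx 33.268$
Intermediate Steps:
$N{\left(M,C \right)} = -1$ ($N{\left(M,C \right)} = -6 + 5 = -1$)
$x{\left(b \right)} = b + \frac{2 b}{-1 + b}$ ($x{\left(b \right)} = b + \frac{b + b}{-1 + b} = b + \frac{2 b}{-1 + b}$)
$W{\left(s \right)} = \frac{1}{-35 + s}$ ($W{\left(s \right)} = \frac{1}{s - 35} = \frac{1}{-35 + s}$)
$\frac{2600 - 2002}{W{\left(x{\left(-7 \right)} \right)} + F{\left(18 \right)}} = \frac{2600 - 2002}{\frac{1}{-35 - \frac{7 \left(1 - 7\right)}{-1 - 7}} + 18} = \frac{598}{\frac{1}{-35 - 7 \frac{1}{-8} \left(-6\right)} + 18} = \frac{598}{\frac{1}{-35 - \left(- \frac{7}{8}\right) \left(-6\right)} + 18} = \frac{598}{\frac{1}{-35 - \frac{21}{4}} + 18} = \frac{598}{\frac{1}{- \frac{161}{4}} + 18} = \frac{598}{- \frac{4}{161} + 18} = \frac{598}{\frac{2894}{161}} = 598 \cdot \frac{161}{2894} = \frac{48139}{1447}$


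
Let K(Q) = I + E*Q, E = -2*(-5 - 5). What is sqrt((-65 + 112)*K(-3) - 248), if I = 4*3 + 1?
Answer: 3*I*sqrt(273) ≈ 49.568*I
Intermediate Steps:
I = 13 (I = 12 + 1 = 13)
E = 20 (E = -2*(-10) = 20)
K(Q) = 13 + 20*Q
sqrt((-65 + 112)*K(-3) - 248) = sqrt((-65 + 112)*(13 + 20*(-3)) - 248) = sqrt(47*(13 - 60) - 248) = sqrt(47*(-47) - 248) = sqrt(-2209 - 248) = sqrt(-2457) = 3*I*sqrt(273)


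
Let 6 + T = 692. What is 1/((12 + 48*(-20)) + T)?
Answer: -1/262 ≈ -0.0038168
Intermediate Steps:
T = 686 (T = -6 + 692 = 686)
1/((12 + 48*(-20)) + T) = 1/((12 + 48*(-20)) + 686) = 1/((12 - 960) + 686) = 1/(-948 + 686) = 1/(-262) = -1/262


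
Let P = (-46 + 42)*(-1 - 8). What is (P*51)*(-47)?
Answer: -86292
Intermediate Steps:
P = 36 (P = -4*(-9) = 36)
(P*51)*(-47) = (36*51)*(-47) = 1836*(-47) = -86292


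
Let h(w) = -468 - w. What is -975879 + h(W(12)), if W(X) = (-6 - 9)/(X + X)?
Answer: -7810771/8 ≈ -9.7635e+5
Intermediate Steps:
W(X) = -15/(2*X) (W(X) = -15*1/(2*X) = -15/(2*X))
-975879 + h(W(12)) = -975879 + (-468 - (-15)/(2*12)) = -975879 + (-468 - 1*(-5/8)) = -975879 + (-468 + 5/8) = -975879 - 3739/8 = -7810771/8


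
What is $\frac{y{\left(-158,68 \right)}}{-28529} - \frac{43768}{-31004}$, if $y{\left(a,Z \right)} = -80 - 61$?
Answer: $\frac{6665047}{4704857} \approx 1.4166$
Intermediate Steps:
$y{\left(a,Z \right)} = -141$ ($y{\left(a,Z \right)} = -80 - 61 = -141$)
$\frac{y{\left(-158,68 \right)}}{-28529} - \frac{43768}{-31004} = - \frac{141}{-28529} - \frac{43768}{-31004} = \left(-141\right) \left(- \frac{1}{28529}\right) - - \frac{10942}{7751} = \frac{3}{607} + \frac{10942}{7751} = \frac{6665047}{4704857}$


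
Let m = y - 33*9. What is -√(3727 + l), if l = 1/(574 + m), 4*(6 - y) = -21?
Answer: -√4954711955/1153 ≈ -61.049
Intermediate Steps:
y = 45/4 (y = 6 - ¼*(-21) = 6 + 21/4 = 45/4 ≈ 11.250)
m = -1143/4 (m = 45/4 - 33*9 = 45/4 - 297 = -1143/4 ≈ -285.75)
l = 4/1153 (l = 1/(574 - 1143/4) = 1/(1153/4) = 4/1153 ≈ 0.0034692)
-√(3727 + l) = -√(3727 + 4/1153) = -√(4297235/1153) = -√4954711955/1153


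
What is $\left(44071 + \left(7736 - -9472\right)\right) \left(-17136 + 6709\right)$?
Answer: $-638956133$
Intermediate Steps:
$\left(44071 + \left(7736 - -9472\right)\right) \left(-17136 + 6709\right) = \left(44071 + \left(7736 + 9472\right)\right) \left(-10427\right) = \left(44071 + 17208\right) \left(-10427\right) = 61279 \left(-10427\right) = -638956133$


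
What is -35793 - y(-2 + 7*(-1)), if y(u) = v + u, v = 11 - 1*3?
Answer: -35792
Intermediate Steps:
v = 8 (v = 11 - 3 = 8)
y(u) = 8 + u
-35793 - y(-2 + 7*(-1)) = -35793 - (8 + (-2 + 7*(-1))) = -35793 - (8 + (-2 - 7)) = -35793 - (8 - 9) = -35793 - 1*(-1) = -35793 + 1 = -35792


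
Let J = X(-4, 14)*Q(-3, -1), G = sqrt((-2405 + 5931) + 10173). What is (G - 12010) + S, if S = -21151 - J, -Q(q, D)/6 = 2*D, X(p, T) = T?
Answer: -33329 + sqrt(13699) ≈ -33212.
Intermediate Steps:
G = sqrt(13699) (G = sqrt(3526 + 10173) = sqrt(13699) ≈ 117.04)
Q(q, D) = -12*D
J = 168 (J = 14*(-12*(-1)) = 14*12 = 168)
S = -21319 (S = -21151 - 1*168 = -21151 - 168 = -21319)
(G - 12010) + S = (sqrt(13699) - 12010) - 21319 = (-12010 + sqrt(13699)) - 21319 = -33329 + sqrt(13699)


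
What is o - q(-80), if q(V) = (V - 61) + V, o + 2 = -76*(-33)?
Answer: 2727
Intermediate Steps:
o = 2506 (o = -2 - 76*(-33) = -2 + 2508 = 2506)
q(V) = -61 + 2*V (q(V) = (-61 + V) + V = -61 + 2*V)
o - q(-80) = 2506 - (-61 + 2*(-80)) = 2506 - (-61 - 160) = 2506 - 1*(-221) = 2506 + 221 = 2727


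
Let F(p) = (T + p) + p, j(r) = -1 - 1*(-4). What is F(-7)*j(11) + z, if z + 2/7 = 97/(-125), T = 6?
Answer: -21929/875 ≈ -25.062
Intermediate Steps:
j(r) = 3 (j(r) = -1 + 4 = 3)
F(p) = 6 + 2*p (F(p) = (6 + p) + p = 6 + 2*p)
z = -929/875 (z = -2/7 + 97/(-125) = -2/7 + 97*(-1/125) = -2/7 - 97/125 = -929/875 ≈ -1.0617)
F(-7)*j(11) + z = (6 + 2*(-7))*3 - 929/875 = (6 - 14)*3 - 929/875 = -8*3 - 929/875 = -24 - 929/875 = -21929/875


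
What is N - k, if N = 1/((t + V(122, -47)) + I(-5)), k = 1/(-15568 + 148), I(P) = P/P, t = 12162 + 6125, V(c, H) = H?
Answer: 33661/281276220 ≈ 0.00011967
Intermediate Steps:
t = 18287
I(P) = 1
k = -1/15420 (k = 1/(-15420) = -1/15420 ≈ -6.4851e-5)
N = 1/18241 (N = 1/((18287 - 47) + 1) = 1/(18240 + 1) = 1/18241 ≈ 5.4822e-5)
N - k = 1/18241 - 1*(-1/15420) = 1/18241 + 1/15420 = 33661/281276220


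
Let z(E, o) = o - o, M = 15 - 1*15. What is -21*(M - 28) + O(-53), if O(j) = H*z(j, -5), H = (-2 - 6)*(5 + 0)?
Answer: 588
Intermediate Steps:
M = 0 (M = 15 - 15 = 0)
z(E, o) = 0
H = -40 (H = -8*5 = -40)
O(j) = 0 (O(j) = -40*0 = 0)
-21*(M - 28) + O(-53) = -21*(0 - 28) + 0 = -21*(-28) + 0 = 588 + 0 = 588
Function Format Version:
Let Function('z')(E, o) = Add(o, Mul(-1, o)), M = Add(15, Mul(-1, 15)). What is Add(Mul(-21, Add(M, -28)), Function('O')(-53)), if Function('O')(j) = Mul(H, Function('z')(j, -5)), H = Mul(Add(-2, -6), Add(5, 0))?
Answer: 588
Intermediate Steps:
M = 0 (M = Add(15, -15) = 0)
Function('z')(E, o) = 0
H = -40 (H = Mul(-8, 5) = -40)
Function('O')(j) = 0 (Function('O')(j) = Mul(-40, 0) = 0)
Add(Mul(-21, Add(M, -28)), Function('O')(-53)) = Add(Mul(-21, Add(0, -28)), 0) = Add(Mul(-21, -28), 0) = Add(588, 0) = 588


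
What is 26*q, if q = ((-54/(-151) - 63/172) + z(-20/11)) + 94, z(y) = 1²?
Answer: 32072495/12986 ≈ 2469.8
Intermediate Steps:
z(y) = 1
q = 2467115/25972 (q = ((-54/(-151) - 63/172) + 1) + 94 = ((-54*(-1/151) - 63*1/172) + 1) + 94 = ((54/151 - 63/172) + 1) + 94 = (-225/25972 + 1) + 94 = 25747/25972 + 94 = 2467115/25972 ≈ 94.991)
26*q = 26*(2467115/25972) = 32072495/12986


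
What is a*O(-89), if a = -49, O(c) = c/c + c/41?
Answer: 2352/41 ≈ 57.366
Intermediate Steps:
O(c) = 1 + c/41 (O(c) = 1 + c*(1/41) = 1 + c/41)
a*O(-89) = -49*(1 + (1/41)*(-89)) = -49*(1 - 89/41) = -49*(-48/41) = 2352/41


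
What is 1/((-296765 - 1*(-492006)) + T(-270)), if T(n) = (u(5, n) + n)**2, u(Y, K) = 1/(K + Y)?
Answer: 70225/18830344826 ≈ 3.7294e-6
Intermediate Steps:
T(n) = (n + 1/(5 + n))**2 (T(n) = (1/(n + 5) + n)**2 = (1/(5 + n) + n)**2 = (n + 1/(5 + n))**2)
1/((-296765 - 1*(-492006)) + T(-270)) = 1/((-296765 - 1*(-492006)) + (-270 + 1/(5 - 270))**2) = 1/((-296765 + 492006) + (-270 + 1/(-265))**2) = 1/(195241 + (-270 - 1/265)**2) = 1/(195241 + (-71551/265)**2) = 1/(195241 + 5119545601/70225) = 1/(18830344826/70225) = 70225/18830344826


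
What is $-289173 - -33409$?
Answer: $-255764$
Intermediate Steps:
$-289173 - -33409 = -289173 + 33409 = -255764$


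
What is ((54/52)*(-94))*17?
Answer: -21573/13 ≈ -1659.5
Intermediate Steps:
((54/52)*(-94))*17 = ((54*(1/52))*(-94))*17 = ((27/26)*(-94))*17 = -1269/13*17 = -21573/13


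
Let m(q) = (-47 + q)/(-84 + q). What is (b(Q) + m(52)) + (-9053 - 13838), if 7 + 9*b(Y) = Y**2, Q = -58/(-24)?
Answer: -59334211/2592 ≈ -22891.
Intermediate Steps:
Q = 29/12 (Q = -58*(-1/24) = 29/12 ≈ 2.4167)
b(Y) = -7/9 + Y**2/9
m(q) = (-47 + q)/(-84 + q)
(b(Q) + m(52)) + (-9053 - 13838) = ((-7/9 + (29/12)**2/9) + (-47 + 52)/(-84 + 52)) + (-9053 - 13838) = ((-7/9 + (1/9)*(841/144)) + 5/(-32)) - 22891 = ((-7/9 + 841/1296) - 1/32*5) - 22891 = (-167/1296 - 5/32) - 22891 = -739/2592 - 22891 = -59334211/2592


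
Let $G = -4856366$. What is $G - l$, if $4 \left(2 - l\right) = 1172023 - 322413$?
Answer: $- \frac{9287931}{2} \approx -4.644 \cdot 10^{6}$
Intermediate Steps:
$l = - \frac{424801}{2}$ ($l = 2 - \frac{1172023 - 322413}{4} = 2 - \frac{424805}{2} = - \frac{424801}{2} \approx -2.124 \cdot 10^{5}$)
$G - l = -4856366 - - \frac{424801}{2} = -4856366 + \frac{424801}{2} = - \frac{9287931}{2}$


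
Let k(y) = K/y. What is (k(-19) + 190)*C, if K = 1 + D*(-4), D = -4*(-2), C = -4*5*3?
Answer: -218460/19 ≈ -11498.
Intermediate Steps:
C = -60 (C = -20*3 = -60)
D = 8
K = -31 (K = 1 + 8*(-4) = 1 - 32 = -31)
k(y) = -31/y
(k(-19) + 190)*C = (-31/(-19) + 190)*(-60) = (-31*(-1/19) + 190)*(-60) = (31/19 + 190)*(-60) = (3641/19)*(-60) = -218460/19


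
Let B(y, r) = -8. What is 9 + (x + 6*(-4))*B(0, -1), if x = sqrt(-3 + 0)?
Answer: 201 - 8*I*sqrt(3) ≈ 201.0 - 13.856*I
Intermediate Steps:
x = I*sqrt(3) (x = sqrt(-3) = I*sqrt(3) ≈ 1.732*I)
9 + (x + 6*(-4))*B(0, -1) = 9 + (I*sqrt(3) + 6*(-4))*(-8) = 9 + (I*sqrt(3) - 24)*(-8) = 9 + (-24 + I*sqrt(3))*(-8) = 9 + (192 - 8*I*sqrt(3)) = 201 - 8*I*sqrt(3)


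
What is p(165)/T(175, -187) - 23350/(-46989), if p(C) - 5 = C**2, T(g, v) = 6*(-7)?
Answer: -30441185/46989 ≈ -647.84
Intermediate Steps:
T(g, v) = -42
p(C) = 5 + C**2
p(165)/T(175, -187) - 23350/(-46989) = (5 + 165**2)/(-42) - 23350/(-46989) = (5 + 27225)*(-1/42) - 23350*(-1/46989) = 27230*(-1/42) + 23350/46989 = -1945/3 + 23350/46989 = -30441185/46989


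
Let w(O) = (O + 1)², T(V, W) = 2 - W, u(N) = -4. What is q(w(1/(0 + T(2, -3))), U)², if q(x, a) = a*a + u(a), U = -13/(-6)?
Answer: 625/1296 ≈ 0.48225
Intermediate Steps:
U = 13/6 (U = -13*(-⅙) = 13/6 ≈ 2.1667)
w(O) = (1 + O)²
q(x, a) = -4 + a² (q(x, a) = a*a - 4 = a² - 4 = -4 + a²)
q(w(1/(0 + T(2, -3))), U)² = (-4 + (13/6)²)² = (-4 + 169/36)² = (25/36)² = 625/1296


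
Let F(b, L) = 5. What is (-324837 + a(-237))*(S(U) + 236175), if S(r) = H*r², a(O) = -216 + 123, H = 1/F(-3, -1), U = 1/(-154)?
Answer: -909986984361993/11858 ≈ -7.6740e+10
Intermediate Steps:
U = -1/154 ≈ -0.0064935
H = ⅕ (H = 1/5 = ⅕ ≈ 0.20000)
a(O) = -93
S(r) = r²/5
(-324837 + a(-237))*(S(U) + 236175) = (-324837 - 93)*((-1/154)²/5 + 236175) = -324930*((⅕)*(1/23716) + 236175) = -324930*(1/118580 + 236175) = -324930*28005631501/118580 = -909986984361993/11858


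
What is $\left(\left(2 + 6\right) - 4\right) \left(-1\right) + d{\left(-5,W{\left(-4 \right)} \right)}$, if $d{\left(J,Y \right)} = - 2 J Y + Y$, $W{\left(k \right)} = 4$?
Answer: $40$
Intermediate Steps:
$d{\left(J,Y \right)} = Y - 2 J Y$ ($d{\left(J,Y \right)} = - 2 J Y + Y = Y - 2 J Y$)
$\left(\left(2 + 6\right) - 4\right) \left(-1\right) + d{\left(-5,W{\left(-4 \right)} \right)} = \left(\left(2 + 6\right) - 4\right) \left(-1\right) + 4 \left(1 - -10\right) = \left(8 - 4\right) \left(-1\right) + 4 \left(1 + 10\right) = 4 \left(-1\right) + 4 \cdot 11 = -4 + 44 = 40$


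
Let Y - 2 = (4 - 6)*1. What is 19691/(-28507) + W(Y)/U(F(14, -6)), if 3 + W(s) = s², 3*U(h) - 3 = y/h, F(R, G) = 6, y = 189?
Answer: -21515/22609 ≈ -0.95161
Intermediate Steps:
Y = 0 (Y = 2 + (4 - 6)*1 = 2 - 2*1 = 2 - 2 = 0)
U(h) = 1 + 63/h (U(h) = 1 + (189/h)/3 = 1 + 63/h)
W(s) = -3 + s²
19691/(-28507) + W(Y)/U(F(14, -6)) = 19691/(-28507) + (-3 + 0²)/(((63 + 6)/6)) = 19691*(-1/28507) + (-3 + 0)/(((⅙)*69)) = -679/983 - 3/23/2 = -679/983 - 3*2/23 = -679/983 - 6/23 = -21515/22609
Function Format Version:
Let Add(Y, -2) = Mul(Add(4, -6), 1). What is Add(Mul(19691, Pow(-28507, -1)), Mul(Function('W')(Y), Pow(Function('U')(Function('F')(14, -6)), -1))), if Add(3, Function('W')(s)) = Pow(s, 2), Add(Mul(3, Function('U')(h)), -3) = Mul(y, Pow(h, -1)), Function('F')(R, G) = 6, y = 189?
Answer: Rational(-21515, 22609) ≈ -0.95161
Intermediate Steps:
Y = 0 (Y = Add(2, Mul(Add(4, -6), 1)) = Add(2, Mul(-2, 1)) = Add(2, -2) = 0)
Function('U')(h) = Add(1, Mul(63, Pow(h, -1))) (Function('U')(h) = Add(1, Mul(Rational(1, 3), Mul(189, Pow(h, -1)))) = Add(1, Mul(63, Pow(h, -1))))
Function('W')(s) = Add(-3, Pow(s, 2))
Add(Mul(19691, Pow(-28507, -1)), Mul(Function('W')(Y), Pow(Function('U')(Function('F')(14, -6)), -1))) = Add(Mul(19691, Pow(-28507, -1)), Mul(Add(-3, Pow(0, 2)), Pow(Mul(Pow(6, -1), Add(63, 6)), -1))) = Add(Mul(19691, Rational(-1, 28507)), Mul(Add(-3, 0), Pow(Mul(Rational(1, 6), 69), -1))) = Add(Rational(-679, 983), Mul(-3, Pow(Rational(23, 2), -1))) = Add(Rational(-679, 983), Mul(-3, Rational(2, 23))) = Add(Rational(-679, 983), Rational(-6, 23)) = Rational(-21515, 22609)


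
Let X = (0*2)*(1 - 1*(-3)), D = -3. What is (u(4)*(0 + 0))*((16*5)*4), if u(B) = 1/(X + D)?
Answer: 0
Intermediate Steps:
X = 0 (X = 0*(1 + 3) = 0*4 = 0)
u(B) = -⅓ (u(B) = 1/(0 - 3) = 1/(-3) = -⅓)
(u(4)*(0 + 0))*((16*5)*4) = (-(0 + 0)/3)*((16*5)*4) = (-⅓*0)*(80*4) = 0*320 = 0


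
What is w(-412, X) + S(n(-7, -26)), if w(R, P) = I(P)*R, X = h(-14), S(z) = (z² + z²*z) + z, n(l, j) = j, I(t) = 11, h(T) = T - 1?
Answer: -21458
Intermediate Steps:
h(T) = -1 + T
S(z) = z + z² + z³ (S(z) = (z² + z³) + z = z + z² + z³)
X = -15 (X = -1 - 14 = -15)
w(R, P) = 11*R
w(-412, X) + S(n(-7, -26)) = 11*(-412) - 26*(1 - 26 + (-26)²) = -4532 - 26*(1 - 26 + 676) = -4532 - 26*651 = -4532 - 16926 = -21458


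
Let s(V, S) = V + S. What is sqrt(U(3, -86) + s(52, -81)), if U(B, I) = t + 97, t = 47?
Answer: sqrt(115) ≈ 10.724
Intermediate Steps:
U(B, I) = 144 (U(B, I) = 47 + 97 = 144)
s(V, S) = S + V
sqrt(U(3, -86) + s(52, -81)) = sqrt(144 + (-81 + 52)) = sqrt(144 - 29) = sqrt(115)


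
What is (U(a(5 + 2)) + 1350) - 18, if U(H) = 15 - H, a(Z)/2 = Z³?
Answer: 661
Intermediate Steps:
a(Z) = 2*Z³
(U(a(5 + 2)) + 1350) - 18 = ((15 - 2*(5 + 2)³) + 1350) - 18 = ((15 - 2*7³) + 1350) - 18 = ((15 - 2*343) + 1350) - 18 = ((15 - 1*686) + 1350) - 18 = ((15 - 686) + 1350) - 18 = (-671 + 1350) - 18 = 679 - 18 = 661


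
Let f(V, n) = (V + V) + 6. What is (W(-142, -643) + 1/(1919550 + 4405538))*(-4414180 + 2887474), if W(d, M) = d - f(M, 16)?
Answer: -5494576837036185/3162544 ≈ -1.7374e+9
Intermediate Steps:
f(V, n) = 6 + 2*V (f(V, n) = 2*V + 6 = 6 + 2*V)
W(d, M) = -6 + d - 2*M (W(d, M) = d - (6 + 2*M) = d + (-6 - 2*M) = -6 + d - 2*M)
(W(-142, -643) + 1/(1919550 + 4405538))*(-4414180 + 2887474) = ((-6 - 142 - 2*(-643)) + 1/(1919550 + 4405538))*(-4414180 + 2887474) = ((-6 - 142 + 1286) + 1/6325088)*(-1526706) = (1138 + 1/6325088)*(-1526706) = (7197950145/6325088)*(-1526706) = -5494576837036185/3162544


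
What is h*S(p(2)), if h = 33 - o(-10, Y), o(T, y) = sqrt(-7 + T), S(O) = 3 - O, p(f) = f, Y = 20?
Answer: 33 - I*sqrt(17) ≈ 33.0 - 4.1231*I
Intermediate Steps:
h = 33 - I*sqrt(17) (h = 33 - sqrt(-7 - 10) = 33 - sqrt(-17) = 33 - I*sqrt(17) ≈ 33.0 - 4.1231*I)
h*S(p(2)) = (33 - I*sqrt(17))*(3 - 1*2) = (33 - I*sqrt(17))*(3 - 2) = (33 - I*sqrt(17))*1 = 33 - I*sqrt(17)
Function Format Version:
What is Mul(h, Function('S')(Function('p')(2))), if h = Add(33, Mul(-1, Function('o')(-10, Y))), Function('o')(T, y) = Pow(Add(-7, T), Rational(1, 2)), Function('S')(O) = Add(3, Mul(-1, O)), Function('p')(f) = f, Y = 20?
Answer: Add(33, Mul(-1, I, Pow(17, Rational(1, 2)))) ≈ Add(33.000, Mul(-4.1231, I))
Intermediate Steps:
h = Add(33, Mul(-1, I, Pow(17, Rational(1, 2)))) (h = Add(33, Mul(-1, Pow(Add(-7, -10), Rational(1, 2)))) = Add(33, Mul(-1, Pow(-17, Rational(1, 2)))) = Add(33, Mul(-1, Mul(I, Pow(17, Rational(1, 2))))) = Add(33, Mul(-1, I, Pow(17, Rational(1, 2)))) ≈ Add(33.000, Mul(-4.1231, I)))
Mul(h, Function('S')(Function('p')(2))) = Mul(Add(33, Mul(-1, I, Pow(17, Rational(1, 2)))), Add(3, Mul(-1, 2))) = Mul(Add(33, Mul(-1, I, Pow(17, Rational(1, 2)))), Add(3, -2)) = Mul(Add(33, Mul(-1, I, Pow(17, Rational(1, 2)))), 1) = Add(33, Mul(-1, I, Pow(17, Rational(1, 2))))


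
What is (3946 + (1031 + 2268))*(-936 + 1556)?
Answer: 4491900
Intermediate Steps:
(3946 + (1031 + 2268))*(-936 + 1556) = (3946 + 3299)*620 = 7245*620 = 4491900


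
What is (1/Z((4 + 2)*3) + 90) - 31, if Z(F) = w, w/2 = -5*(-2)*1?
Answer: 1181/20 ≈ 59.050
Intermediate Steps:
w = 20 (w = 2*(-5*(-2)*1) = 2*(10*1) = 2*10 = 20)
Z(F) = 20
(1/Z((4 + 2)*3) + 90) - 31 = (1/20 + 90) - 31 = 1801/20 - 31 = 1181/20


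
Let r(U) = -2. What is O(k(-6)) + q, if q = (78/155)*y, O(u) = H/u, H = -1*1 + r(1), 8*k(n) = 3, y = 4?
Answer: -928/155 ≈ -5.9871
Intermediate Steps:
k(n) = 3/8 (k(n) = (1/8)*3 = 3/8)
H = -3 (H = -1*1 - 2 = -1 - 2 = -3)
O(u) = -3/u
q = 312/155 (q = (78/155)*4 = 312/155 ≈ 2.0129)
O(k(-6)) + q = -3/3/8 + 312/155 = -3*8/3 + 312/155 = -8 + 312/155 = -928/155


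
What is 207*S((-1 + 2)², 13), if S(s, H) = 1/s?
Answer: 207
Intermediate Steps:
207*S((-1 + 2)², 13) = 207/((-1 + 2)²) = 207/(1²) = 207/1 = 207*1 = 207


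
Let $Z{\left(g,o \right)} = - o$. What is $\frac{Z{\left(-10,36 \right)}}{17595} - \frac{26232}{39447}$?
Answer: $- \frac{17147116}{25706295} \approx -0.66704$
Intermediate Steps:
$\frac{Z{\left(-10,36 \right)}}{17595} - \frac{26232}{39447} = \frac{\left(-1\right) 36}{17595} - \frac{26232}{39447} = \left(-36\right) \frac{1}{17595} - \frac{8744}{13149} = - \frac{4}{1955} - \frac{8744}{13149} = - \frac{17147116}{25706295}$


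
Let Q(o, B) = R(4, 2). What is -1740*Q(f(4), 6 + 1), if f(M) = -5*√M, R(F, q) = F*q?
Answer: -13920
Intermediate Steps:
Q(o, B) = 8 (Q(o, B) = 4*2 = 8)
-1740*Q(f(4), 6 + 1) = -1740*8 = -13920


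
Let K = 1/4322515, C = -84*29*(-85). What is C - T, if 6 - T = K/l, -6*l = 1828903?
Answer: 1636857249641471424/7905460651045 ≈ 2.0705e+5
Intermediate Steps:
l = -1828903/6 (l = -⅙*1828903 = -1828903/6 ≈ -3.0482e+5)
C = 207060 (C = -2436*(-85) = 207060)
K = 1/4322515 ≈ 2.3135e-7
T = 47432763906276/7905460651045 (T = 6 - 1/(4322515*(-1828903/6)) = 6 - (-6)/(4322515*1828903) = 6 - 1*(-6/7905460651045) = 6 + 6/7905460651045 = 47432763906276/7905460651045 ≈ 6.0000)
C - T = 207060 - 1*47432763906276/7905460651045 = 207060 - 47432763906276/7905460651045 = 1636857249641471424/7905460651045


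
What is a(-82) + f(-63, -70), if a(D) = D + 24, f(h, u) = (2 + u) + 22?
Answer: -104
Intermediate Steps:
f(h, u) = 24 + u
a(D) = 24 + D
a(-82) + f(-63, -70) = (24 - 82) + (24 - 70) = -58 - 46 = -104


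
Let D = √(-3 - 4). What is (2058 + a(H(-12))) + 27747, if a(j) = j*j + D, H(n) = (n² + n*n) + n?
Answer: 105981 + I*√7 ≈ 1.0598e+5 + 2.6458*I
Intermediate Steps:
H(n) = n + 2*n² (H(n) = (n² + n²) + n = 2*n² + n = n + 2*n²)
D = I*√7 (D = √(-7) = I*√7 ≈ 2.6458*I)
a(j) = j² + I*√7 (a(j) = j*j + I*√7 = j² + I*√7)
(2058 + a(H(-12))) + 27747 = (2058 + ((-12*(1 + 2*(-12)))² + I*√7)) + 27747 = (2058 + ((-12*(1 - 24))² + I*√7)) + 27747 = (2058 + ((-12*(-23))² + I*√7)) + 27747 = (2058 + (276² + I*√7)) + 27747 = (2058 + (76176 + I*√7)) + 27747 = (78234 + I*√7) + 27747 = 105981 + I*√7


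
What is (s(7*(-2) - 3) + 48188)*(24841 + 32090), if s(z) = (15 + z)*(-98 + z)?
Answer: 2756485158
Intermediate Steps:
s(z) = (-98 + z)*(15 + z)
(s(7*(-2) - 3) + 48188)*(24841 + 32090) = ((-1470 + (7*(-2) - 3)² - 83*(7*(-2) - 3)) + 48188)*(24841 + 32090) = ((-1470 + (-14 - 3)² - 83*(-14 - 3)) + 48188)*56931 = ((-1470 + (-17)² - 83*(-17)) + 48188)*56931 = ((-1470 + 289 + 1411) + 48188)*56931 = (230 + 48188)*56931 = 48418*56931 = 2756485158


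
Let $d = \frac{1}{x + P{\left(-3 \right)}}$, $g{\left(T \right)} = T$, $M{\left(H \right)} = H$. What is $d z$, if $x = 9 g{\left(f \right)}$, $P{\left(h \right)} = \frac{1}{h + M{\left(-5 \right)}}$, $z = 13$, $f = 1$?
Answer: $\frac{104}{71} \approx 1.4648$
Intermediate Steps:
$P{\left(h \right)} = \frac{1}{-5 + h}$ ($P{\left(h \right)} = \frac{1}{h - 5} = \frac{1}{-5 + h}$)
$x = 9$ ($x = 9 \cdot 1 = 9$)
$d = \frac{8}{71}$ ($d = \frac{1}{9 + \frac{1}{-5 - 3}} = \frac{1}{9 + \frac{1}{-8}} = \frac{1}{9 - \frac{1}{8}} = \frac{1}{\frac{71}{8}} = \frac{8}{71} \approx 0.11268$)
$d z = \frac{8}{71} \cdot 13 = \frac{104}{71}$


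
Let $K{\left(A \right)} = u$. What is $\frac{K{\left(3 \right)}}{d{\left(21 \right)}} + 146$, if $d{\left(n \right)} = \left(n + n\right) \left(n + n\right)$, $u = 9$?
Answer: $\frac{28617}{196} \approx 146.01$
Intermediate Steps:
$K{\left(A \right)} = 9$
$d{\left(n \right)} = 4 n^{2}$ ($d{\left(n \right)} = 2 n 2 n = 4 n^{2}$)
$\frac{K{\left(3 \right)}}{d{\left(21 \right)}} + 146 = \frac{1}{4 \cdot 21^{2}} \cdot 9 + 146 = \frac{1}{4 \cdot 441} \cdot 9 + 146 = \frac{1}{1764} \cdot 9 + 146 = \frac{1}{196} + 146 = \frac{28617}{196}$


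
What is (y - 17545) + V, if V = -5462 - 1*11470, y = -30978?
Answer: -65455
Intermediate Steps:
V = -16932 (V = -5462 - 11470 = -16932)
(y - 17545) + V = (-30978 - 17545) - 16932 = -48523 - 16932 = -65455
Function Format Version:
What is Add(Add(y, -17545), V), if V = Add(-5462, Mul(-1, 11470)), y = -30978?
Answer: -65455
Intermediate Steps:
V = -16932 (V = Add(-5462, -11470) = -16932)
Add(Add(y, -17545), V) = Add(Add(-30978, -17545), -16932) = Add(-48523, -16932) = -65455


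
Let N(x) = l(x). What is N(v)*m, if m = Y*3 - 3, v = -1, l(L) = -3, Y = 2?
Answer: -9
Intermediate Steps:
m = 3 (m = 2*3 - 3 = 6 - 3 = 3)
N(x) = -3
N(v)*m = -3*3 = -9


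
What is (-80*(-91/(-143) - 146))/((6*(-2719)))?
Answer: -21320/29909 ≈ -0.71283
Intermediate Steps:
(-80*(-91/(-143) - 146))/((6*(-2719))) = -80*(-91*(-1/143) - 146)/(-16314) = -80*(7/11 - 146)*(-1/16314) = -80*(-1599/11)*(-1/16314) = (127920/11)*(-1/16314) = -21320/29909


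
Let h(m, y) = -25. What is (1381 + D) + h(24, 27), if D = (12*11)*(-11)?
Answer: -96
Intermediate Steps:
D = -1452 (D = 132*(-11) = -1452)
(1381 + D) + h(24, 27) = (1381 - 1452) - 25 = -71 - 25 = -96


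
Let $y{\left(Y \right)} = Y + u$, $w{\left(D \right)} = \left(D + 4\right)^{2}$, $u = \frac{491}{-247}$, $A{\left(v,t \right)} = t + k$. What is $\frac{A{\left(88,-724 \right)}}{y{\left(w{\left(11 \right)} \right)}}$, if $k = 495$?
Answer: $- \frac{56563}{55084} \approx -1.0268$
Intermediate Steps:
$A{\left(v,t \right)} = 495 + t$ ($A{\left(v,t \right)} = t + 495 = 495 + t$)
$u = - \frac{491}{247}$ ($u = 491 \left(- \frac{1}{247}\right) = - \frac{491}{247} \approx -1.9879$)
$w{\left(D \right)} = \left(4 + D\right)^{2}$
$y{\left(Y \right)} = - \frac{491}{247} + Y$ ($y{\left(Y \right)} = Y - \frac{491}{247} = - \frac{491}{247} + Y$)
$\frac{A{\left(88,-724 \right)}}{y{\left(w{\left(11 \right)} \right)}} = \frac{495 - 724}{- \frac{491}{247} + \left(4 + 11\right)^{2}} = - \frac{229}{- \frac{491}{247} + 15^{2}} = - \frac{229}{- \frac{491}{247} + 225} = - \frac{229}{\frac{55084}{247}} = \left(-229\right) \frac{247}{55084} = - \frac{56563}{55084}$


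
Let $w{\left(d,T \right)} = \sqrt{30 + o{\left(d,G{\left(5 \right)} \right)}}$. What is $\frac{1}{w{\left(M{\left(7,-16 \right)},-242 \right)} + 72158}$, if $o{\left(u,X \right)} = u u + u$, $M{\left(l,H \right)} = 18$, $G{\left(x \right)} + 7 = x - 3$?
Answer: $\frac{36079}{2603388296} - \frac{\sqrt{93}}{2603388296} \approx 1.3855 \cdot 10^{-5}$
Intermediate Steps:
$G{\left(x \right)} = -10 + x$ ($G{\left(x \right)} = -7 + \left(x - 3\right) = -7 + \left(-3 + x\right) = -10 + x$)
$o{\left(u,X \right)} = u + u^{2}$ ($o{\left(u,X \right)} = u^{2} + u = u + u^{2}$)
$w{\left(d,T \right)} = \sqrt{30 + d \left(1 + d\right)}$
$\frac{1}{w{\left(M{\left(7,-16 \right)},-242 \right)} + 72158} = \frac{1}{\sqrt{30 + 18 \left(1 + 18\right)} + 72158} = \frac{1}{\sqrt{30 + 18 \cdot 19} + 72158} = \frac{1}{\sqrt{30 + 342} + 72158} = \frac{1}{\sqrt{372} + 72158} = \frac{1}{2 \sqrt{93} + 72158} = \frac{1}{72158 + 2 \sqrt{93}}$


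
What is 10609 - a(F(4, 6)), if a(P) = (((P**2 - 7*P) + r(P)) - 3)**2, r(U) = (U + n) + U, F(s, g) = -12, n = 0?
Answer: -29792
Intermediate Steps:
r(U) = 2*U (r(U) = (U + 0) + U = U + U = 2*U)
a(P) = (-3 + P**2 - 5*P)**2 (a(P) = (((P**2 - 7*P) + 2*P) - 3)**2 = ((P**2 - 5*P) - 3)**2 = (-3 + P**2 - 5*P)**2)
10609 - a(F(4, 6)) = 10609 - (-3 + (-12)**2 - 5*(-12))**2 = 10609 - (-3 + 144 + 60)**2 = 10609 - 1*201**2 = 10609 - 1*40401 = 10609 - 40401 = -29792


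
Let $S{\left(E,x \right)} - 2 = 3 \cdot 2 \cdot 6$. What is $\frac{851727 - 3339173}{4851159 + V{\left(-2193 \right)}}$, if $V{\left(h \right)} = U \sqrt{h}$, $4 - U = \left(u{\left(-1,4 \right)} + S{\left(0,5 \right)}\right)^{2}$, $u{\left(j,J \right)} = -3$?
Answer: $- \frac{2011166008319}{3922835509599} - \frac{506195261 i \sqrt{2193}}{3922835509599} \approx -0.51268 - 0.0060428 i$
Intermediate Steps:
$S{\left(E,x \right)} = 38$ ($S{\left(E,x \right)} = 2 + 3 \cdot 2 \cdot 6 = 2 + 6 \cdot 6 = 2 + 36 = 38$)
$U = -1221$ ($U = 4 - \left(-3 + 38\right)^{2} = 4 - 35^{2} = 4 - 1225 = -1221$)
$V{\left(h \right)} = - 1221 \sqrt{h}$
$\frac{851727 - 3339173}{4851159 + V{\left(-2193 \right)}} = \frac{851727 - 3339173}{4851159 - 1221 \sqrt{-2193}} = - \frac{2487446}{4851159 - 1221 i \sqrt{2193}}$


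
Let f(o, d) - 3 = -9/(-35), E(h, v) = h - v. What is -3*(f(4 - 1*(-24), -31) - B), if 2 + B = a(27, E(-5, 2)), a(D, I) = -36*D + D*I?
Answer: -122457/35 ≈ -3498.8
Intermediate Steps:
f(o, d) = 114/35 (f(o, d) = 3 - 9/(-35) = 3 - 9*(-1/35) = 3 + 9/35 = 114/35)
B = -1163 (B = -2 + 27*(-36 + (-5 - 1*2)) = -2 + 27*(-36 + (-5 - 2)) = -2 + 27*(-36 - 7) = -2 + 27*(-43) = -2 - 1161 = -1163)
-3*(f(4 - 1*(-24), -31) - B) = -3*(114/35 - 1*(-1163)) = -3*(114/35 + 1163) = -3*40819/35 = -122457/35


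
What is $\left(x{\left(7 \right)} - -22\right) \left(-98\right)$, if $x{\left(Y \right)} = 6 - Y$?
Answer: $-2058$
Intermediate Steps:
$\left(x{\left(7 \right)} - -22\right) \left(-98\right) = \left(\left(6 - 7\right) - -22\right) \left(-98\right) = \left(\left(6 - 7\right) + \left(-3 + 25\right)\right) \left(-98\right) = \left(-1 + 22\right) \left(-98\right) = 21 \left(-98\right) = -2058$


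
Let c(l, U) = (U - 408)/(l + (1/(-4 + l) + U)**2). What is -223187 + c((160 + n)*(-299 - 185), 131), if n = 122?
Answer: -496160303078693241669/2223069928979831 ≈ -2.2319e+5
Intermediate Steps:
c(l, U) = (-408 + U)/(l + (U + 1/(-4 + l))**2)
-223187 + c((160 + n)*(-299 - 185), 131) = -223187 + (-4 + (160 + 122)*(-299 - 185))**2*(-408 + 131)/((1 - 4*131 + 131*((160 + 122)*(-299 - 185)))**2 + ((160 + 122)*(-299 - 185))*(-4 + (160 + 122)*(-299 - 185))**2) = -223187 + (-4 + 282*(-484))**2*(-277)/((1 - 524 + 131*(282*(-484)))**2 + (282*(-484))*(-4 + 282*(-484))**2) = -223187 + (-4 - 136488)**2*(-277)/((1 - 524 + 131*(-136488))**2 - 136488*(-4 - 136488)**2) = -223187 + (-136492)**2*(-277)/((1 - 524 - 17879928)**2 - 136488*(-136492)**2) = -223187 + 18630066064*(-277)/((-17880451)**2 - 136488*18630066064) = -223187 + 18630066064*(-277)/(319710527963401 - 2542780456943232) = -223187 + 18630066064*(-277)/(-2223069928979831) = -223187 + 18630066064*(-1/2223069928979831)*(-277) = -223187 + 5160528299728/2223069928979831 = -496160303078693241669/2223069928979831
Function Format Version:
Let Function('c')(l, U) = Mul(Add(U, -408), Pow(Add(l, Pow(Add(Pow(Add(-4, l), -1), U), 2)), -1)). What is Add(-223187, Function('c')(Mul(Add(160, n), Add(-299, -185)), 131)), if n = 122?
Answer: Rational(-496160303078693241669, 2223069928979831) ≈ -2.2319e+5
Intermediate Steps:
Function('c')(l, U) = Mul(Pow(Add(l, Pow(Add(U, Pow(Add(-4, l), -1)), 2)), -1), Add(-408, U)) (Function('c')(l, U) = Mul(Add(-408, U), Pow(Add(l, Pow(Add(U, Pow(Add(-4, l), -1)), 2)), -1)) = Mul(Pow(Add(l, Pow(Add(U, Pow(Add(-4, l), -1)), 2)), -1), Add(-408, U)))
Add(-223187, Function('c')(Mul(Add(160, n), Add(-299, -185)), 131)) = Add(-223187, Mul(Pow(Add(-4, Mul(Add(160, 122), Add(-299, -185))), 2), Pow(Add(Pow(Add(1, Mul(-4, 131), Mul(131, Mul(Add(160, 122), Add(-299, -185)))), 2), Mul(Mul(Add(160, 122), Add(-299, -185)), Pow(Add(-4, Mul(Add(160, 122), Add(-299, -185))), 2))), -1), Add(-408, 131))) = Add(-223187, Mul(Pow(Add(-4, Mul(282, -484)), 2), Pow(Add(Pow(Add(1, -524, Mul(131, Mul(282, -484))), 2), Mul(Mul(282, -484), Pow(Add(-4, Mul(282, -484)), 2))), -1), -277)) = Add(-223187, Mul(Pow(Add(-4, -136488), 2), Pow(Add(Pow(Add(1, -524, Mul(131, -136488)), 2), Mul(-136488, Pow(Add(-4, -136488), 2))), -1), -277)) = Add(-223187, Mul(Pow(-136492, 2), Pow(Add(Pow(Add(1, -524, -17879928), 2), Mul(-136488, Pow(-136492, 2))), -1), -277)) = Add(-223187, Mul(18630066064, Pow(Add(Pow(-17880451, 2), Mul(-136488, 18630066064)), -1), -277)) = Add(-223187, Mul(18630066064, Pow(Add(319710527963401, -2542780456943232), -1), -277)) = Add(-223187, Mul(18630066064, Pow(-2223069928979831, -1), -277)) = Add(-223187, Mul(18630066064, Rational(-1, 2223069928979831), -277)) = Add(-223187, Rational(5160528299728, 2223069928979831)) = Rational(-496160303078693241669, 2223069928979831)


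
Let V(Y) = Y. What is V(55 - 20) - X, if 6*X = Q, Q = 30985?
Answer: -30775/6 ≈ -5129.2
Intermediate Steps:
X = 30985/6 (X = (⅙)*30985 = 30985/6 ≈ 5164.2)
V(55 - 20) - X = (55 - 20) - 1*30985/6 = 35 - 30985/6 = -30775/6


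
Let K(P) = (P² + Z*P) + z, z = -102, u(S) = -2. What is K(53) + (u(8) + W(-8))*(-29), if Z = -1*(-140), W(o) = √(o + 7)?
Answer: 10185 - 29*I ≈ 10185.0 - 29.0*I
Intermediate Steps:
W(o) = √(7 + o)
Z = 140
K(P) = -102 + P² + 140*P (K(P) = (P² + 140*P) - 102 = -102 + P² + 140*P)
K(53) + (u(8) + W(-8))*(-29) = (-102 + 53² + 140*53) + (-2 + √(7 - 8))*(-29) = (-102 + 2809 + 7420) + (-2 + √(-1))*(-29) = 10127 + (-2 + I)*(-29) = 10127 + (58 - 29*I) = 10185 - 29*I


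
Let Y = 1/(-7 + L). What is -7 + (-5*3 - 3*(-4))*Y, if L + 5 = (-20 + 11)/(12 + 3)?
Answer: -142/21 ≈ -6.7619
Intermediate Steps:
L = -28/5 (L = -5 + (-20 + 11)/(12 + 3) = -5 - 9/15 = -5 - 9*1/15 = -5 - ⅗ = -28/5 ≈ -5.6000)
Y = -5/63 (Y = 1/(-7 - 28/5) = 1/(-63/5) = -5/63 ≈ -0.079365)
-7 + (-5*3 - 3*(-4))*Y = -7 + (-5*3 - 3*(-4))*(-5/63) = -7 + (-15 + 12)*(-5/63) = -7 - 3*(-5/63) = -7 + 5/21 = -142/21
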